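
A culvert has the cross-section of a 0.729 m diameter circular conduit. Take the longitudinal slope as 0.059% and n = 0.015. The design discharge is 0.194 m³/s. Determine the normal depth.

Manning's equation rearranged: A R^(2/3) = nQ / (1·√S) = 0.015 × 0.194 / (√0.00059) = 0.1198.
At y = 0.453 m: A R^(2/3) = 0.09504 — short.
At y = 0.599 m: A R^(2/3) = 0.1345 — over.
At y = 0.537 m: A R^(2/3) = 0.1198 — close enough.

y_n = 0.537 m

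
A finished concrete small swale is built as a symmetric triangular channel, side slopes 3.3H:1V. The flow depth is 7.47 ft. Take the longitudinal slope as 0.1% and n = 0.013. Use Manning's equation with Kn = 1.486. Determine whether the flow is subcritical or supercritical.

subcritical

For a triangular section with side slope z = 3.3: A = zy² = 3.3×7.47² = 184.1 ft²; P = 2y√(1+z²) = 2×7.47×3.448 = 51.52 ft.
Hydraulic radius R = A/P = 184.1/51.52 = 3.574 ft.
V = (1.486/n) R^(2/3) √S = (1.486/0.013) × 3.574^(2/3) × √0.001 = 8.451 ft/s. Hydraulic depth D_h = A/T = 184.1/49.3 = 3.735 ft.
Froude number Fr = V/√(g·D_h) = 8.451/√(32.2×3.735) = 0.771, which is less than 1, so the flow is subcritical.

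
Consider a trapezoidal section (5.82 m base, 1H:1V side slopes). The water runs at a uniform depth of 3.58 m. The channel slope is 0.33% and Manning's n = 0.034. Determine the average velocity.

With bottom width b = 5.82 m and side slope z = 1: A = (b + zy)y = (5.82 + 1×3.58)×3.58 = 33.65 m²; P = b + 2y√(1+z²) = 5.82 + 2×3.58×1.414 = 15.95 m.
Hydraulic radius R = A/P = 33.65/15.95 = 2.11 m.
From Manning's equation, V = (1/n) R^(2/3) S^(1/2) = (1/0.034) × 2.11^(2/3) × 0.0033^(1/2) = 2.78 m/s.

V = 2.78 m/s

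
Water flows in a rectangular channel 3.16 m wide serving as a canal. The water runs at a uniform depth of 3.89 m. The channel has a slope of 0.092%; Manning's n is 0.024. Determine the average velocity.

Flow area A = b·y = 3.16 × 3.89 = 12.29 m². Wetted perimeter P = b + 2y = 3.16 + 2×3.89 = 10.94 m.
Hydraulic radius R = A/P = 12.29/10.94 = 1.124 m.
From Manning's equation, V = (1/n) R^(2/3) S^(1/2) = (1/0.024) × 1.124^(2/3) × 0.00092^(1/2) = 1.37 m/s.

V = 1.37 m/s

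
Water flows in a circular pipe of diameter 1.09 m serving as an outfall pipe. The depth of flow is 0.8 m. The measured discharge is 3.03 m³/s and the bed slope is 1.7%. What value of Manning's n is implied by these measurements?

n = 0.015

For a circular section of diameter D = 1.09 m at depth y = 0.8 m, the central angle is θ = 2 arccos(1 − 2y/D) = 4.115 rad. Then A = (D²/8)(θ − sin θ) = 0.734 m² and P = Dθ/2 = 2.243 m.
Hydraulic radius R = A/P = 0.734/2.243 = 0.3273 m.
Rearranging Manning's equation: n = (1/Q) A R^(2/3) S^(1/2) = (1/3.03) × 0.734 × 0.3273^(2/3) × √0.017 = 0.015.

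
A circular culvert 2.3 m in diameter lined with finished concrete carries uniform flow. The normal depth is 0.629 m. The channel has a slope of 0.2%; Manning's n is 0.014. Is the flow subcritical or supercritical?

subcritical

For a circular section of diameter D = 2.3 m at depth y = 0.629 m, the central angle is θ = 2 arccos(1 − 2y/D) = 2.201 rad. Then A = (D²/8)(θ − sin θ) = 0.9214 m² and P = Dθ/2 = 2.531 m.
Hydraulic radius R = A/P = 0.9214/2.531 = 0.364 m.
V = (1/n) R^(2/3) √S = (1/0.014) × 0.364^(2/3) × √0.002 = 1.628 m/s. Hydraulic depth D_h = A/T = 0.9214/2.05 = 0.4494 m.
Froude number Fr = V/√(g·D_h) = 1.628/√(9.81×0.4494) = 0.776, which is less than 1, so the flow is subcritical.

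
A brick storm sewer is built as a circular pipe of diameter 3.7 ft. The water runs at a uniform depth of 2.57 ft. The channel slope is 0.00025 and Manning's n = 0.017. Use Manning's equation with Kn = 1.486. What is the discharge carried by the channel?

Q = 11.7 ft³/s

For a circular section of diameter D = 3.7 ft at depth y = 2.57 ft, the central angle is θ = 2 arccos(1 − 2y/D) = 3.941 rad. Then A = (D²/8)(θ − sin θ) = 7.971 ft² and P = Dθ/2 = 7.291 ft.
Hydraulic radius R = A/P = 7.971/7.291 = 1.093 ft.
Manning's equation: Q = (1.486/n) A R^(2/3) S^(1/2) = (1.486/0.017) × 7.971 × 1.093^(2/3) × 0.00025^(1/2) = 11.7 ft³/s.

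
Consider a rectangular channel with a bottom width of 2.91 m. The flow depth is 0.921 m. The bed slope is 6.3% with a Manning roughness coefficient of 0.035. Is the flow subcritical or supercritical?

Flow area A = b·y = 2.91 × 0.921 = 2.68 m². Wetted perimeter P = b + 2y = 2.91 + 2×0.921 = 4.752 m.
Hydraulic radius R = A/P = 2.68/4.752 = 0.564 m.
V = (1/n) R^(2/3) √S = (1/0.035) × 0.564^(2/3) × √0.063 = 4.895 m/s. Hydraulic depth D_h = A/T = 2.68/2.91 = 0.921 m.
Froude number Fr = V/√(g·D_h) = 4.895/√(9.81×0.921) = 1.63, which is greater than 1, so the flow is supercritical.

supercritical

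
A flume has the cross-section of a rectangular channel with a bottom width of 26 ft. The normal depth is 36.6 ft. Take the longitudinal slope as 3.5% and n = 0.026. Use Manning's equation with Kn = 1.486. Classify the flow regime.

Flow area A = b·y = 26 × 36.6 = 951.6 ft². Wetted perimeter P = b + 2y = 26 + 2×36.6 = 99.2 ft.
Hydraulic radius R = A/P = 951.6/99.2 = 9.593 ft.
V = (1.486/n) R^(2/3) √S = (1.486/0.026) × 9.593^(2/3) × √0.035 = 48.27 ft/s. Hydraulic depth D_h = A/T = 951.6/26 = 36.6 ft.
Froude number Fr = V/√(g·D_h) = 48.27/√(32.2×36.6) = 1.41, which is greater than 1, so the flow is supercritical.

supercritical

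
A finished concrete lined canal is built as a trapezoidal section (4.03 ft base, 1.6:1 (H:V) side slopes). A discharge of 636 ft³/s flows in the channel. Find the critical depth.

At critical depth, Q² T / (g A³) = 1, i.e. A³/T = Q²/g = 636²/32.2 = 12560.
Try y = 4.26 ft: A³/T = 5585 — low.
Try y = 6.54 ft: A³/T = 34130 — high.
Try y = 5.18 ft: A³/T = 12610 — matches.

y_c = 5.18 ft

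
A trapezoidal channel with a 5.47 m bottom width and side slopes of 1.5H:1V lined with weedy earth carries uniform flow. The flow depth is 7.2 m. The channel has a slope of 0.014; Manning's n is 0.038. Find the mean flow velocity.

With bottom width b = 5.47 m and side slope z = 1.5: A = (b + zy)y = (5.47 + 1.5×7.2)×7.2 = 117.1 m²; P = b + 2y√(1+z²) = 5.47 + 2×7.2×1.803 = 31.43 m.
Hydraulic radius R = A/P = 117.1/31.43 = 3.727 m.
From Manning's equation, V = (1/n) R^(2/3) S^(1/2) = (1/0.038) × 3.727^(2/3) × 0.014^(1/2) = 7.49 m/s.

V = 7.49 m/s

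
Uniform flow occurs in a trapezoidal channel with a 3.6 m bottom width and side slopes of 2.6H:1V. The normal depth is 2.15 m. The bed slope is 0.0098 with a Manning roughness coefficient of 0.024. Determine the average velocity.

V = 4.83 m/s

With bottom width b = 3.6 m and side slope z = 2.6: A = (b + zy)y = (3.6 + 2.6×2.15)×2.15 = 19.76 m²; P = b + 2y√(1+z²) = 3.6 + 2×2.15×2.786 = 15.58 m.
Hydraulic radius R = A/P = 19.76/15.58 = 1.268 m.
From Manning's equation, V = (1/n) R^(2/3) S^(1/2) = (1/0.024) × 1.268^(2/3) × 0.0098^(1/2) = 4.83 m/s.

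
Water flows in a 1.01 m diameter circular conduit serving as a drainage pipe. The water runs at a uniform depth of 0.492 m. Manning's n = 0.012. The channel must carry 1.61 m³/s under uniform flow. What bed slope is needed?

S = 0.0159

For a circular section of diameter D = 1.01 m at depth y = 0.492 m, the central angle is θ = 2 arccos(1 − 2y/D) = 3.09 rad. Then A = (D²/8)(θ − sin θ) = 0.3875 m² and P = Dθ/2 = 1.561 m.
Hydraulic radius R = A/P = 0.3875/1.561 = 0.2483 m.
From Manning's equation, S = [nQ / (1 A R^(2/3))]² = [0.012 × 1.61 / (1 × 0.3875 × 0.2483^(2/3))]² = 0.0159.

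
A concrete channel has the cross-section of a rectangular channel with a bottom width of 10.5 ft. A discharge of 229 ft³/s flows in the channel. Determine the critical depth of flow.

y_c = 2.45 ft

For a rectangular channel, critical depth y_c = (q²/g)^(1/3) where q = Q/b = 229/10.5 = 21.81 ft²/s.
So y_c = (21.81²/32.2)^(1/3) = 2.45 ft.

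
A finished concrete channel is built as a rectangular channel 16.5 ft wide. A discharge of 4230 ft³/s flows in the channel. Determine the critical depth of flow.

y_c = 12.7 ft

For a rectangular channel, critical depth y_c = (q²/g)^(1/3) where q = Q/b = 4230/16.5 = 256.4 ft²/s.
So y_c = (256.4²/32.2)^(1/3) = 12.7 ft.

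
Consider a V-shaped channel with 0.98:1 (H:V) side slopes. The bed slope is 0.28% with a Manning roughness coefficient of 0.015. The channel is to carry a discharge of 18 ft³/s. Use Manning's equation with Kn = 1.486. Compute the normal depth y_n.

y_n = 2.08 ft

Manning's equation rearranged: A R^(2/3) = nQ / (1.486·√S) = 0.015 × 18 / (1.486 × √0.0028) = 3.434.
Trying y = 2.33 ft: A R^(2/3) = 4.644 — high.
Trying y = 1.46 ft: A R^(2/3) = 1.335 — low.
Trying y = 2.08 ft: A R^(2/3) = 3.431 — close enough.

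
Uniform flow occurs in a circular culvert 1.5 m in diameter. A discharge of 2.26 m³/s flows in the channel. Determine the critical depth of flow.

y_c = 0.775 m

At critical depth, Q² T / (g A³) = 1, i.e. A³/T = Q²/g = 2.26²/9.81 = 0.5207.
Try y = 0.566 m: A³/T = 0.1564 — low.
Try y = 0.775 m: A³/T = 0.5212 — ≈ 0.5207.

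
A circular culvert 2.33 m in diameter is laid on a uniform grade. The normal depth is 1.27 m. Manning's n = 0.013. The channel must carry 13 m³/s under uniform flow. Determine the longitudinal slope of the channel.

For a circular section of diameter D = 2.33 m at depth y = 1.27 m, the central angle is θ = 2 arccos(1 − 2y/D) = 3.322 rad. Then A = (D²/8)(θ − sin θ) = 2.376 m² and P = Dθ/2 = 3.87 m.
Hydraulic radius R = A/P = 2.376/3.87 = 0.614 m.
From Manning's equation, S = [nQ / (1 A R^(2/3))]² = [0.013 × 13 / (1 × 2.376 × 0.614^(2/3))]² = 0.00969.

S = 0.00969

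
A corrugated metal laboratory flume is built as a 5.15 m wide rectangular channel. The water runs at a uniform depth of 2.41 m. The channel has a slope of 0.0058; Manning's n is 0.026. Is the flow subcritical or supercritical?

subcritical

Flow area A = b·y = 5.15 × 2.41 = 12.41 m². Wetted perimeter P = b + 2y = 5.15 + 2×2.41 = 9.97 m.
Hydraulic radius R = A/P = 12.41/9.97 = 1.245 m.
V = (1/n) R^(2/3) √S = (1/0.026) × 1.245^(2/3) × √0.0058 = 3.39 m/s. Hydraulic depth D_h = A/T = 12.41/5.15 = 2.41 m.
Froude number Fr = V/√(g·D_h) = 3.39/√(9.81×2.41) = 0.697, which is less than 1, so the flow is subcritical.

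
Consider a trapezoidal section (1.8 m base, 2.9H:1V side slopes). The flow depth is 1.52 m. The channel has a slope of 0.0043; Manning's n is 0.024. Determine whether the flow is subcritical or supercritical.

With bottom width b = 1.8 m and side slope z = 2.9: A = (b + zy)y = (1.8 + 2.9×1.52)×1.52 = 9.436 m²; P = b + 2y√(1+z²) = 1.8 + 2×1.52×3.068 = 11.13 m.
Hydraulic radius R = A/P = 9.436/11.13 = 0.8482 m.
V = (1/n) R^(2/3) √S = (1/0.024) × 0.8482^(2/3) × √0.0043 = 2.448 m/s. Hydraulic depth D_h = A/T = 9.436/10.62 = 0.8889 m.
Froude number Fr = V/√(g·D_h) = 2.448/√(9.81×0.8889) = 0.829, which is less than 1, so the flow is subcritical.

subcritical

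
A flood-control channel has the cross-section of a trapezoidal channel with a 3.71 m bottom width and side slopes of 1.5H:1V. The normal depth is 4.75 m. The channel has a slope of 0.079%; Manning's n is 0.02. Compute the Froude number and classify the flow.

subcritical

With bottom width b = 3.71 m and side slope z = 1.5: A = (b + zy)y = (3.71 + 1.5×4.75)×4.75 = 51.47 m²; P = b + 2y√(1+z²) = 3.71 + 2×4.75×1.803 = 20.84 m.
Hydraulic radius R = A/P = 51.47/20.84 = 2.47 m.
V = (1/n) R^(2/3) √S = (1/0.02) × 2.47^(2/3) × √0.00079 = 2.568 m/s. Hydraulic depth D_h = A/T = 51.47/17.96 = 2.866 m.
Froude number Fr = V/√(g·D_h) = 2.568/√(9.81×2.866) = 0.484, which is less than 1, so the flow is subcritical.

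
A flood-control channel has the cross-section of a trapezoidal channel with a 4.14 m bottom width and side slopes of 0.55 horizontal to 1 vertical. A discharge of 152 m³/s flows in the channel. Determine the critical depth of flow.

y_c = 4.24 m

At critical depth, Q² T / (g A³) = 1, i.e. A³/T = Q²/g = 152²/9.81 = 2355.
Trying y = 5.34 m: A³/T = 5390 — over.
Trying y = 4.24 m: A³/T = 2347 — close enough.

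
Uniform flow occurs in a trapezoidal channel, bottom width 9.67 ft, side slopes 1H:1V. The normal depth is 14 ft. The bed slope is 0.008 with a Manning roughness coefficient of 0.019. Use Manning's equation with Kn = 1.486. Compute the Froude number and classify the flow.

supercritical

With bottom width b = 9.67 ft and side slope z = 1: A = (b + zy)y = (9.67 + 1×14)×14 = 331.4 ft²; P = b + 2y√(1+z²) = 9.67 + 2×14×1.414 = 49.27 ft.
Hydraulic radius R = A/P = 331.4/49.27 = 6.726 ft.
V = (1.486/n) R^(2/3) √S = (1.486/0.019) × 6.726^(2/3) × √0.008 = 24.93 ft/s. Hydraulic depth D_h = A/T = 331.4/37.67 = 8.797 ft.
Froude number Fr = V/√(g·D_h) = 24.93/√(32.2×8.797) = 1.48, which is greater than 1, so the flow is supercritical.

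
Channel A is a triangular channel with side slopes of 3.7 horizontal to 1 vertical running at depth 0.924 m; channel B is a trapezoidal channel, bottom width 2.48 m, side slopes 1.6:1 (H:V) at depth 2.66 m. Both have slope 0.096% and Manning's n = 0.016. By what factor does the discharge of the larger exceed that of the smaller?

12.3

Channel A: For a triangular section with side slope z = 3.7: A = zy² = 3.7×0.924² = 3.159 m²; P = 2y√(1+z²) = 2×0.924×3.833 = 7.083 m. Hydraulic radius R = A/P = 3.159/7.083 = 0.446 m. Q_A = (1/0.016)·3.159·0.446^(2/3)·√0.00096 = 3.571 m³/s.
Channel B: With bottom width b = 2.48 m and side slope z = 1.6: A = (b + zy)y = (2.48 + 1.6×2.66)×2.66 = 17.92 m²; P = b + 2y√(1+z²) = 2.48 + 2×2.66×1.887 = 12.52 m. Hydraulic radius R = A/P = 17.92/12.52 = 1.431 m. Q_B = (1/0.016)·17.92·1.431^(2/3)·√0.00096 = 44.07 m³/s.
The larger discharge is 44.07 m³/s and the smaller is 3.571 m³/s; the ratio is 12.3.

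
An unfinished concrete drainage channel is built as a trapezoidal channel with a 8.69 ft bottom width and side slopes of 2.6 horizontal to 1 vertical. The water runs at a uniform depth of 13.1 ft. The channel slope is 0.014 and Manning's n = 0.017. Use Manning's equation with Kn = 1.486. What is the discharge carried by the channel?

With bottom width b = 8.69 ft and side slope z = 2.6: A = (b + zy)y = (8.69 + 2.6×13.1)×13.1 = 560 ft²; P = b + 2y√(1+z²) = 8.69 + 2×13.1×2.786 = 81.67 ft.
Hydraulic radius R = A/P = 560/81.67 = 6.857 ft.
Manning's equation: Q = (1.486/n) A R^(2/3) S^(1/2) = (1.486/0.017) × 560 × 6.857^(2/3) × 0.014^(1/2) = 20900 ft³/s.

Q = 20900 ft³/s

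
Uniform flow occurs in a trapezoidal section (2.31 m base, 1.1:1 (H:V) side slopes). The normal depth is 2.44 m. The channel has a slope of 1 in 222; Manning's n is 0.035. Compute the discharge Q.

With bottom width b = 2.31 m and side slope z = 1.1: A = (b + zy)y = (2.31 + 1.1×2.44)×2.44 = 12.19 m²; P = b + 2y√(1+z²) = 2.31 + 2×2.44×1.487 = 9.565 m.
Hydraulic radius R = A/P = 12.19/9.565 = 1.274 m.
Manning's equation: Q = (1/n) A R^(2/3) S^(1/2) = (1/0.035) × 12.19 × 1.274^(2/3) × 0.004505^(1/2) = 27.5 m³/s.

Q = 27.5 m³/s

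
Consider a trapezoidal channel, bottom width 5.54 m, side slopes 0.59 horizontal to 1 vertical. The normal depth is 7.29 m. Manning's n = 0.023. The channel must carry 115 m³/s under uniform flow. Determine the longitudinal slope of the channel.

S = 0.000289

With bottom width b = 5.54 m and side slope z = 0.59: A = (b + zy)y = (5.54 + 0.59×7.29)×7.29 = 71.74 m²; P = b + 2y√(1+z²) = 5.54 + 2×7.29×1.161 = 22.47 m.
Hydraulic radius R = A/P = 71.74/22.47 = 3.193 m.
From Manning's equation, S = [nQ / (1 A R^(2/3))]² = [0.023 × 115 / (1 × 71.74 × 3.193^(2/3))]² = 0.000289.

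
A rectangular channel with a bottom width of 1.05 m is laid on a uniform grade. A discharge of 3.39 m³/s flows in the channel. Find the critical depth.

For a rectangular channel, critical depth y_c = (q²/g)^(1/3) where q = Q/b = 3.39/1.05 = 3.229 m²/s.
So y_c = (3.229²/9.81)^(1/3) = 1.02 m.

y_c = 1.02 m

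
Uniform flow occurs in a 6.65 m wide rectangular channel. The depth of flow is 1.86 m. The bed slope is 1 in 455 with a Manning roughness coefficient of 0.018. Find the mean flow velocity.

Flow area A = b·y = 6.65 × 1.86 = 12.37 m². Wetted perimeter P = b + 2y = 6.65 + 2×1.86 = 10.37 m.
Hydraulic radius R = A/P = 12.37/10.37 = 1.193 m.
From Manning's equation, V = (1/n) R^(2/3) S^(1/2) = (1/0.018) × 1.193^(2/3) × 0.002198^(1/2) = 2.93 m/s.

V = 2.93 m/s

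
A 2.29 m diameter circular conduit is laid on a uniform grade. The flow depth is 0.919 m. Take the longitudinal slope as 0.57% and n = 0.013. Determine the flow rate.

Q = 5.59 m³/s

For a circular section of diameter D = 2.29 m at depth y = 0.919 m, the central angle is θ = 2 arccos(1 − 2y/D) = 2.744 rad. Then A = (D²/8)(θ − sin θ) = 1.545 m² and P = Dθ/2 = 3.142 m.
Hydraulic radius R = A/P = 1.545/3.142 = 0.4918 m.
Manning's equation: Q = (1/n) A R^(2/3) S^(1/2) = (1/0.013) × 1.545 × 0.4918^(2/3) × 0.0057^(1/2) = 5.59 m³/s.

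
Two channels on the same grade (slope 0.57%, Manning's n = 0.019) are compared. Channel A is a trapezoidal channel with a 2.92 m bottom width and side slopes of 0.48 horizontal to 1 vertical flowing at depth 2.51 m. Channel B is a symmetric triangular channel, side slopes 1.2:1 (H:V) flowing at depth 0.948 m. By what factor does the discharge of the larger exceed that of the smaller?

Channel A: With bottom width b = 2.92 m and side slope z = 0.48: A = (b + zy)y = (2.92 + 0.48×2.51)×2.51 = 10.35 m²; P = b + 2y√(1+z²) = 2.92 + 2×2.51×1.109 = 8.488 m. Hydraulic radius R = A/P = 10.35/8.488 = 1.22 m. Q_A = (1/0.019)·10.35·1.22^(2/3)·√0.0057 = 46.96 m³/s.
Channel B: For a triangular section with side slope z = 1.2: A = zy² = 1.2×0.948² = 1.078 m²; P = 2y√(1+z²) = 2×0.948×1.562 = 2.962 m. Hydraulic radius R = A/P = 1.078/2.962 = 0.3641 m. Q_B = (1/0.019)·1.078·0.3641^(2/3)·√0.0057 = 2.185 m³/s.
The larger discharge is 46.96 m³/s and the smaller is 2.185 m³/s; the ratio is 21.5.

21.5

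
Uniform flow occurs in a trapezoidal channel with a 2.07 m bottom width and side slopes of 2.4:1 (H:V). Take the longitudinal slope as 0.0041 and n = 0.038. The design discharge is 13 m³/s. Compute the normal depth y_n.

y_n = 1.5 m

Manning's equation rearranged: A R^(2/3) = nQ / (1·√S) = 0.038 × 13 / (√0.0041) = 7.715.
Trying y = 1.24 m: A R^(2/3) = 5.094 — low.
Trying y = 1.69 m: A R^(2/3) = 10.03 — high.
Trying y = 1.5 m: A R^(2/3) = 7.702 — close enough.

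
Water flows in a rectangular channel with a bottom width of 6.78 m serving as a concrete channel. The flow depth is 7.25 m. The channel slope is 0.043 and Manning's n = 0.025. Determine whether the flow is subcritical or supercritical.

supercritical

Flow area A = b·y = 6.78 × 7.25 = 49.16 m². Wetted perimeter P = b + 2y = 6.78 + 2×7.25 = 21.28 m.
Hydraulic radius R = A/P = 49.16/21.28 = 2.31 m.
V = (1/n) R^(2/3) √S = (1/0.025) × 2.31^(2/3) × √0.043 = 14.49 m/s. Hydraulic depth D_h = A/T = 49.16/6.78 = 7.25 m.
Froude number Fr = V/√(g·D_h) = 14.49/√(9.81×7.25) = 1.72, which is greater than 1, so the flow is supercritical.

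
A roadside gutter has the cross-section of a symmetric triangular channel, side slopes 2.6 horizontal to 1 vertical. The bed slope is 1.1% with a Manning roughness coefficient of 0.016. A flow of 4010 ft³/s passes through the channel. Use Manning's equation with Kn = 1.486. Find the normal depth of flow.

Manning's equation rearranged: A R^(2/3) = nQ / (1.486·√S) = 0.016 × 4010 / (1.486 × √0.011) = 411.7.
Try y = 7.04 ft: A R^(2/3) = 284.8 — low.
Try y = 10.3 ft: A R^(2/3) = 785.6 — high.
Try y = 8.08 ft: A R^(2/3) = 411.2 — matches.

y_n = 8.08 ft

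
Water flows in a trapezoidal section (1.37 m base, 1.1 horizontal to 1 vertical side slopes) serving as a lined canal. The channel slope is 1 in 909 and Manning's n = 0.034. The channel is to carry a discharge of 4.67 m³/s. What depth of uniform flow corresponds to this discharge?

y_n = 1.67 m

Manning's equation rearranged: A R^(2/3) = nQ / (1·√S) = 0.034 × 4.67 / (√0.0011) = 4.787.
Trying y = 1.38 m: A R^(2/3) = 3.226 — short.
Trying y = 1.98 m: A R^(2/3) = 6.875 — over.
Trying y = 1.67 m: A R^(2/3) = 4.788 — matches.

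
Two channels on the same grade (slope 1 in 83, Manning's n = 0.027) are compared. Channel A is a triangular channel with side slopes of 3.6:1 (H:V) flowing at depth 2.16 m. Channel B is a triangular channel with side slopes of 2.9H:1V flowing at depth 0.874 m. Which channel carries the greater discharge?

channel A

Channel A: For a triangular section with side slope z = 3.6: A = zy² = 3.6×2.16² = 16.8 m²; P = 2y√(1+z²) = 2×2.16×3.736 = 16.14 m. Hydraulic radius R = A/P = 16.8/16.14 = 1.041 m. Q_A = (1/0.027)·16.8·1.041^(2/3)·√0.01205 = 70.12 m³/s.
Channel B: For a triangular section with side slope z = 2.9: A = zy² = 2.9×0.874² = 2.215 m²; P = 2y√(1+z²) = 2×0.874×3.068 = 5.362 m. Hydraulic radius R = A/P = 2.215/5.362 = 0.4131 m. Q_B = (1/0.027)·2.215·0.4131^(2/3)·√0.01205 = 4.995 m³/s.
Q_A = 70.12 m³/s vs Q_B = 4.995 m³/s, so channel A carries more.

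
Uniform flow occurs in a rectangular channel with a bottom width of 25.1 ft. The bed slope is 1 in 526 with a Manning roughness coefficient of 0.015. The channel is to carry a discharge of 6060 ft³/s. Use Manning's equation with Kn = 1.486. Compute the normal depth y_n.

y_n = 15.4 ft

Manning's equation rearranged: A R^(2/3) = nQ / (1.486·√S) = 0.015 × 6060 / (1.486 × √0.001901) = 1403.
Trying y = 17.3 ft: A R^(2/3) = 1630 — high.
Trying y = 12.3 ft: A R^(2/3) = 1043 — low.
Trying y = 15.4 ft: A R^(2/3) = 1403 — matches.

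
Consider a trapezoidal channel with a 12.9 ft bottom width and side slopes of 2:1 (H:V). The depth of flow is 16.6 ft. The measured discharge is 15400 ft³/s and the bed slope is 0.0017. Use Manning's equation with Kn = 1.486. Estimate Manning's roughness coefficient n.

With bottom width b = 12.9 ft and side slope z = 2: A = (b + zy)y = (12.9 + 2×16.6)×16.6 = 765.3 ft²; P = b + 2y√(1+z²) = 12.9 + 2×16.6×2.236 = 87.14 ft.
Hydraulic radius R = A/P = 765.3/87.14 = 8.782 ft.
Rearranging Manning's equation: n = (1.486/Q) A R^(2/3) S^(1/2) = (1.486/15400) × 765.3 × 8.782^(2/3) × √0.0017 = 0.013.

n = 0.013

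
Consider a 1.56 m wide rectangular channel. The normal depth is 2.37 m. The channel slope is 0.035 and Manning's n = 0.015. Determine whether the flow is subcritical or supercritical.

Flow area A = b·y = 1.56 × 2.37 = 3.697 m². Wetted perimeter P = b + 2y = 1.56 + 2×2.37 = 6.3 m.
Hydraulic radius R = A/P = 3.697/6.3 = 0.5869 m.
V = (1/n) R^(2/3) √S = (1/0.015) × 0.5869^(2/3) × √0.035 = 8.742 m/s. Hydraulic depth D_h = A/T = 3.697/1.56 = 2.37 m.
Froude number Fr = V/√(g·D_h) = 8.742/√(9.81×2.37) = 1.81, which is greater than 1, so the flow is supercritical.

supercritical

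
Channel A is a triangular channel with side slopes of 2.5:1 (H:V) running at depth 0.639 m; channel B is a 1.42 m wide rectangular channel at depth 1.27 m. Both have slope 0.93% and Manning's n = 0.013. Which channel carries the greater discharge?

channel B

Channel A: For a triangular section with side slope z = 2.5: A = zy² = 2.5×0.639² = 1.021 m²; P = 2y√(1+z²) = 2×0.639×2.693 = 3.441 m. Hydraulic radius R = A/P = 1.021/3.441 = 0.2966 m. Q_A = (1/0.013)·1.021·0.2966^(2/3)·√0.0093 = 3.368 m³/s.
Channel B: Flow area A = b·y = 1.42 × 1.27 = 1.803 m². Wetted perimeter P = b + 2y = 1.42 + 2×1.27 = 3.96 m. Hydraulic radius R = A/P = 1.803/3.96 = 0.4554 m. Q_B = (1/0.013)·1.803·0.4554^(2/3)·√0.0093 = 7.919 m³/s.
Q_A = 3.368 m³/s vs Q_B = 7.919 m³/s, so channel B carries more.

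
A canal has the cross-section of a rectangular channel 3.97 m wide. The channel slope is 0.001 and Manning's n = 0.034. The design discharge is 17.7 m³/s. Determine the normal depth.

y_n = 3.98 m

Manning's equation rearranged: A R^(2/3) = nQ / (1·√S) = 0.034 × 17.7 / (√0.001) = 19.03.
Try y = 3.32 m: A R^(2/3) = 15.23 — too small.
Try y = 4.54 m: A R^(2/3) = 22.35 — too large.
Try y = 3.98 m: A R^(2/3) = 19.06 — close enough.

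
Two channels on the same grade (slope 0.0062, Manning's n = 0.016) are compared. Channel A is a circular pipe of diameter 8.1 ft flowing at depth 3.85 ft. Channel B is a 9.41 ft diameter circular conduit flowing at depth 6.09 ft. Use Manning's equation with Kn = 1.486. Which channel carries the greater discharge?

Channel A: For a circular section of diameter D = 8.1 ft at depth y = 3.85 ft, the central angle is θ = 2 arccos(1 − 2y/D) = 3.043 rad. Then A = (D²/8)(θ − sin θ) = 24.15 ft² and P = Dθ/2 = 12.32 ft. Hydraulic radius R = A/P = 24.15/12.32 = 1.959 ft. Q_A = (1.486/0.016)·24.15·1.959^(2/3)·√0.0062 = 276.5 ft³/s.
Channel B: For a circular section of diameter D = 9.41 ft at depth y = 6.09 ft, the central angle is θ = 2 arccos(1 − 2y/D) = 3.739 rad. Then A = (D²/8)(θ − sin θ) = 47.61 ft² and P = Dθ/2 = 17.59 ft. Hydraulic radius R = A/P = 47.61/17.59 = 2.706 ft. Q_B = (1.486/0.016)·47.61·2.706^(2/3)·√0.0062 = 676.3 ft³/s.
Q_A = 276.5 ft³/s vs Q_B = 676.3 ft³/s, so channel B carries more.

channel B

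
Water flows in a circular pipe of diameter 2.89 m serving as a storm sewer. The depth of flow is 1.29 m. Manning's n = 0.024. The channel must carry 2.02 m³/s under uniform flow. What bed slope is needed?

S = 0.0005

For a circular section of diameter D = 2.89 m at depth y = 1.29 m, the central angle is θ = 2 arccos(1 − 2y/D) = 2.927 rad. Then A = (D²/8)(θ − sin θ) = 2.833 m² and P = Dθ/2 = 4.229 m.
Hydraulic radius R = A/P = 2.833/4.229 = 0.6698 m.
From Manning's equation, S = [nQ / (1 A R^(2/3))]² = [0.024 × 2.02 / (1 × 2.833 × 0.6698^(2/3))]² = 0.0005.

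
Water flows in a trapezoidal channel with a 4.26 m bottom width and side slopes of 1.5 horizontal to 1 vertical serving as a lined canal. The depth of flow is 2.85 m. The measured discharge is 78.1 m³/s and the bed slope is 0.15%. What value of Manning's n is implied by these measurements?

With bottom width b = 4.26 m and side slope z = 1.5: A = (b + zy)y = (4.26 + 1.5×2.85)×2.85 = 24.32 m²; P = b + 2y√(1+z²) = 4.26 + 2×2.85×1.803 = 14.54 m.
Hydraulic radius R = A/P = 24.32/14.54 = 1.673 m.
Rearranging Manning's equation: n = (1/Q) A R^(2/3) S^(1/2) = (1/78.1) × 24.32 × 1.673^(2/3) × √0.0015 = 0.017.

n = 0.017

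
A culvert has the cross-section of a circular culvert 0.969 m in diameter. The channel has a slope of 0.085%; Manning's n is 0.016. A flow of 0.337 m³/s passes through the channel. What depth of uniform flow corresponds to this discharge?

Manning's equation rearranged: A R^(2/3) = nQ / (1·√S) = 0.016 × 0.337 / (√0.00085) = 0.1849.
Trying y = 0.499 m: A R^(2/3) = 0.1506 — short.
Trying y = 0.566 m: A R^(2/3) = 0.1847 — ≈ 0.1849.

y_n = 0.566 m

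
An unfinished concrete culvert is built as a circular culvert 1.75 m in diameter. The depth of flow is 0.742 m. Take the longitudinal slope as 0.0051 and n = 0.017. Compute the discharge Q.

For a circular section of diameter D = 1.75 m at depth y = 0.742 m, the central angle is θ = 2 arccos(1 − 2y/D) = 2.836 rad. Then A = (D²/8)(θ − sin θ) = 0.9708 m² and P = Dθ/2 = 2.482 m.
Hydraulic radius R = A/P = 0.9708/2.482 = 0.3912 m.
Manning's equation: Q = (1/n) A R^(2/3) S^(1/2) = (1/0.017) × 0.9708 × 0.3912^(2/3) × 0.0051^(1/2) = 2.18 m³/s.

Q = 2.18 m³/s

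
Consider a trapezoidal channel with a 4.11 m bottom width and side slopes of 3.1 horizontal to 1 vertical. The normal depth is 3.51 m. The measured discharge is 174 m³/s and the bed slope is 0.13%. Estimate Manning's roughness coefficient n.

n = 0.017

With bottom width b = 4.11 m and side slope z = 3.1: A = (b + zy)y = (4.11 + 3.1×3.51)×3.51 = 52.62 m²; P = b + 2y√(1+z²) = 4.11 + 2×3.51×3.257 = 26.98 m.
Hydraulic radius R = A/P = 52.62/26.98 = 1.951 m.
Rearranging Manning's equation: n = (1/Q) A R^(2/3) S^(1/2) = (1/174) × 52.62 × 1.951^(2/3) × √0.0013 = 0.017.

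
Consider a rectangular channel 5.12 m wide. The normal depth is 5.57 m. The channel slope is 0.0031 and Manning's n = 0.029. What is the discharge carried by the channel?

Flow area A = b·y = 5.12 × 5.57 = 28.52 m². Wetted perimeter P = b + 2y = 5.12 + 2×5.57 = 16.26 m.
Hydraulic radius R = A/P = 28.52/16.26 = 1.754 m.
Manning's equation: Q = (1/n) A R^(2/3) S^(1/2) = (1/0.029) × 28.52 × 1.754^(2/3) × 0.0031^(1/2) = 79.6 m³/s.

Q = 79.6 m³/s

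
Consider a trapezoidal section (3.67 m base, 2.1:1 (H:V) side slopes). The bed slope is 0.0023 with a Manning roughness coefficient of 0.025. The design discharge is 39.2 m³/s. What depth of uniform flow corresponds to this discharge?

y_n = 2.13 m

Manning's equation rearranged: A R^(2/3) = nQ / (1·√S) = 0.025 × 39.2 / (√0.0023) = 20.43.
At y = 1.5 m: A R^(2/3) = 9.961 — too small.
At y = 2.58 m: A R^(2/3) = 30.67 — too large.
At y = 2.13 m: A R^(2/3) = 20.42 — ≈ 20.43.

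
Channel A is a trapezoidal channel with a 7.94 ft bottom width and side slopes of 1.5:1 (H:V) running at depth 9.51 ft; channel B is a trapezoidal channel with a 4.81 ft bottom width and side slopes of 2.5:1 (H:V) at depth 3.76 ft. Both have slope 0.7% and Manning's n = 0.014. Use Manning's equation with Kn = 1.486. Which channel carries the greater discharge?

channel A

Channel A: With bottom width b = 7.94 ft and side slope z = 1.5: A = (b + zy)y = (7.94 + 1.5×9.51)×9.51 = 211.2 ft²; P = b + 2y√(1+z²) = 7.94 + 2×9.51×1.803 = 42.23 ft. Hydraulic radius R = A/P = 211.2/42.23 = 5.001 ft. Q_A = (1.486/0.014)·211.2·5.001^(2/3)·√0.007 = 5484 ft³/s.
Channel B: With bottom width b = 4.81 ft and side slope z = 2.5: A = (b + zy)y = (4.81 + 2.5×3.76)×3.76 = 53.43 ft²; P = b + 2y√(1+z²) = 4.81 + 2×3.76×2.693 = 25.06 ft. Hydraulic radius R = A/P = 53.43/25.06 = 2.132 ft. Q_B = (1.486/0.014)·53.43·2.132^(2/3)·√0.007 = 786 ft³/s.
Q_A = 5484 ft³/s vs Q_B = 786 ft³/s, so channel A carries more.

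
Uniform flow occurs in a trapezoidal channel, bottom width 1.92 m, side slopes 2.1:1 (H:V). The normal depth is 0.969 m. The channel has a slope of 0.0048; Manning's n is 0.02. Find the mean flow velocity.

With bottom width b = 1.92 m and side slope z = 2.1: A = (b + zy)y = (1.92 + 2.1×0.969)×0.969 = 3.832 m²; P = b + 2y√(1+z²) = 1.92 + 2×0.969×2.326 = 6.428 m.
Hydraulic radius R = A/P = 3.832/6.428 = 0.5962 m.
From Manning's equation, V = (1/n) R^(2/3) S^(1/2) = (1/0.02) × 0.5962^(2/3) × 0.0048^(1/2) = 2.45 m/s.

V = 2.45 m/s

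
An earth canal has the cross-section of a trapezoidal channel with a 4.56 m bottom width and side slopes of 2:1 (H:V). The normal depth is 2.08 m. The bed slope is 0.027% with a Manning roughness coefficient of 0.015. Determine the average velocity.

With bottom width b = 4.56 m and side slope z = 2: A = (b + zy)y = (4.56 + 2×2.08)×2.08 = 18.14 m²; P = b + 2y√(1+z²) = 4.56 + 2×2.08×2.236 = 13.86 m.
Hydraulic radius R = A/P = 18.14/13.86 = 1.308 m.
From Manning's equation, V = (1/n) R^(2/3) S^(1/2) = (1/0.015) × 1.308^(2/3) × 0.00027^(1/2) = 1.31 m/s.

V = 1.31 m/s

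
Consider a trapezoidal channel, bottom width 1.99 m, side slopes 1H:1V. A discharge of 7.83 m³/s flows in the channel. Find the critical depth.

At critical depth, Q² T / (g A³) = 1, i.e. A³/T = Q²/g = 7.83²/9.81 = 6.25.
Trying y = 0.812 m: A³/T = 3.259 — low.
Trying y = 0.98 m: A³/T = 6.242 — close enough.

y_c = 0.98 m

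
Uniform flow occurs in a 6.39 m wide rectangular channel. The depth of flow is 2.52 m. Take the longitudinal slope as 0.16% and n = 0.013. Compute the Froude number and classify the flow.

Flow area A = b·y = 6.39 × 2.52 = 16.1 m². Wetted perimeter P = b + 2y = 6.39 + 2×2.52 = 11.43 m.
Hydraulic radius R = A/P = 16.1/11.43 = 1.409 m.
V = (1/n) R^(2/3) √S = (1/0.013) × 1.409^(2/3) × √0.0016 = 3.867 m/s. Hydraulic depth D_h = A/T = 16.1/6.39 = 2.52 m.
Froude number Fr = V/√(g·D_h) = 3.867/√(9.81×2.52) = 0.778, which is less than 1, so the flow is subcritical.

subcritical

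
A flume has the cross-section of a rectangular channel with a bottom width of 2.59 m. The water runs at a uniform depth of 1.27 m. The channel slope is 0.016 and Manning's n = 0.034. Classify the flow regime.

subcritical

Flow area A = b·y = 2.59 × 1.27 = 3.289 m². Wetted perimeter P = b + 2y = 2.59 + 2×1.27 = 5.13 m.
Hydraulic radius R = A/P = 3.289/5.13 = 0.6412 m.
V = (1/n) R^(2/3) √S = (1/0.034) × 0.6412^(2/3) × √0.016 = 2.766 m/s. Hydraulic depth D_h = A/T = 3.289/2.59 = 1.27 m.
Froude number Fr = V/√(g·D_h) = 2.766/√(9.81×1.27) = 0.784, which is less than 1, so the flow is subcritical.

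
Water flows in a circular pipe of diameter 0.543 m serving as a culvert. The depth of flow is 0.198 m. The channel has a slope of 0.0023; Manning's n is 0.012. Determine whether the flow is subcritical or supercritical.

For a circular section of diameter D = 0.543 m at depth y = 0.198 m, the central angle is θ = 2 arccos(1 − 2y/D) = 2.593 rad. Then A = (D²/8)(θ − sin θ) = 0.07637 m² and P = Dθ/2 = 0.7041 m.
Hydraulic radius R = A/P = 0.07637/0.7041 = 0.1085 m.
V = (1/n) R^(2/3) √S = (1/0.012) × 0.1085^(2/3) × √0.0023 = 0.909 m/s. Hydraulic depth D_h = A/T = 0.07637/0.5227 = 0.1461 m.
Froude number Fr = V/√(g·D_h) = 0.909/√(9.81×0.1461) = 0.759, which is less than 1, so the flow is subcritical.

subcritical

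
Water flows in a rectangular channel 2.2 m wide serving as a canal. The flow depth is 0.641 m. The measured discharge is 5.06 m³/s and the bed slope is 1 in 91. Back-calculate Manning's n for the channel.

Flow area A = b·y = 2.2 × 0.641 = 1.41 m². Wetted perimeter P = b + 2y = 2.2 + 2×0.641 = 3.482 m.
Hydraulic radius R = A/P = 1.41/3.482 = 0.405 m.
Rearranging Manning's equation: n = (1/Q) A R^(2/3) S^(1/2) = (1/5.06) × 1.41 × 0.405^(2/3) × √0.01099 = 0.016.

n = 0.016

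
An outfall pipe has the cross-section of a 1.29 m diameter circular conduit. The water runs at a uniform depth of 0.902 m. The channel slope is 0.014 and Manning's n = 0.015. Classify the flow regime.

For a circular section of diameter D = 1.29 m at depth y = 0.902 m, the central angle is θ = 2 arccos(1 − 2y/D) = 3.961 rad. Then A = (D²/8)(θ − sin θ) = 0.976 m² and P = Dθ/2 = 2.555 m.
Hydraulic radius R = A/P = 0.976/2.555 = 0.382 m.
V = (1/n) R^(2/3) √S = (1/0.015) × 0.382^(2/3) × √0.014 = 4.153 m/s. Hydraulic depth D_h = A/T = 0.976/1.183 = 0.8249 m.
Froude number Fr = V/√(g·D_h) = 4.153/√(9.81×0.8249) = 1.46, which is greater than 1, so the flow is supercritical.

supercritical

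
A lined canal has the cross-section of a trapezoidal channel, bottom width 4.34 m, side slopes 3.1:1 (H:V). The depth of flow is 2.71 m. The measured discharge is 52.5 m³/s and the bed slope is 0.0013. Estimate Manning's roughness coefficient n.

n = 0.032

With bottom width b = 4.34 m and side slope z = 3.1: A = (b + zy)y = (4.34 + 3.1×2.71)×2.71 = 34.53 m²; P = b + 2y√(1+z²) = 4.34 + 2×2.71×3.257 = 21.99 m.
Hydraulic radius R = A/P = 34.53/21.99 = 1.57 m.
Rearranging Manning's equation: n = (1/Q) A R^(2/3) S^(1/2) = (1/52.5) × 34.53 × 1.57^(2/3) × √0.0013 = 0.032.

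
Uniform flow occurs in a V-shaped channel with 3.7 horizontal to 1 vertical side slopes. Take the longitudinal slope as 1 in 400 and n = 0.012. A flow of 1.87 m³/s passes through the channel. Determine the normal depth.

Manning's equation rearranged: A R^(2/3) = nQ / (1·√S) = 0.012 × 1.87 / (√0.0025) = 0.4488.
Try y = 0.678 m: A R^(2/3) = 0.8077 — too large.
Try y = 0.478 m: A R^(2/3) = 0.318 — too small.
Try y = 0.544 m: A R^(2/3) = 0.449 — ≈ 0.4488.

y_n = 0.544 m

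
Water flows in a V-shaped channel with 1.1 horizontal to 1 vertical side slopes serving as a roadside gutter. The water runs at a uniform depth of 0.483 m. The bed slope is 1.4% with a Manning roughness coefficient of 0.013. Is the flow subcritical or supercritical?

supercritical

For a triangular section with side slope z = 1.1: A = zy² = 1.1×0.483² = 0.2566 m²; P = 2y√(1+z²) = 2×0.483×1.487 = 1.436 m.
Hydraulic radius R = A/P = 0.2566/1.436 = 0.1787 m.
V = (1/n) R^(2/3) √S = (1/0.013) × 0.1787^(2/3) × √0.014 = 2.888 m/s. Hydraulic depth D_h = A/T = 0.2566/1.063 = 0.2415 m.
Froude number Fr = V/√(g·D_h) = 2.888/√(9.81×0.2415) = 1.88, which is greater than 1, so the flow is supercritical.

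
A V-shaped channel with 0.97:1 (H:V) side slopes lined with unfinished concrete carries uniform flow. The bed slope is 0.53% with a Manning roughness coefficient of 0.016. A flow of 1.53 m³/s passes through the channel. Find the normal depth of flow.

Manning's equation rearranged: A R^(2/3) = nQ / (1·√S) = 0.016 × 1.53 / (√0.0053) = 0.3363.
Try y = 1.04 m: A R^(2/3) = 0.533 — too large.
Try y = 0.621 m: A R^(2/3) = 0.1347 — too small.
Try y = 0.875 m: A R^(2/3) = 0.3362 — close enough.

y_n = 0.875 m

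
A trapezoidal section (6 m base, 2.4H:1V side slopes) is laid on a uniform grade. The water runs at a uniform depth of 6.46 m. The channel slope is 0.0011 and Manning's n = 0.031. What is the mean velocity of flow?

V = 2.47 m/s

With bottom width b = 6 m and side slope z = 2.4: A = (b + zy)y = (6 + 2.4×6.46)×6.46 = 138.9 m²; P = b + 2y√(1+z²) = 6 + 2×6.46×2.6 = 39.59 m.
Hydraulic radius R = A/P = 138.9/39.59 = 3.509 m.
From Manning's equation, V = (1/n) R^(2/3) S^(1/2) = (1/0.031) × 3.509^(2/3) × 0.0011^(1/2) = 2.47 m/s.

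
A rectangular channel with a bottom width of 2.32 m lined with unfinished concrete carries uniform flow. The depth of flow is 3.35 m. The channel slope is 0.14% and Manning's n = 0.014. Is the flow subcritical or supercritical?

Flow area A = b·y = 2.32 × 3.35 = 7.772 m². Wetted perimeter P = b + 2y = 2.32 + 2×3.35 = 9.02 m.
Hydraulic radius R = A/P = 7.772/9.02 = 0.8616 m.
V = (1/n) R^(2/3) √S = (1/0.014) × 0.8616^(2/3) × √0.0014 = 2.42 m/s. Hydraulic depth D_h = A/T = 7.772/2.32 = 3.35 m.
Froude number Fr = V/√(g·D_h) = 2.42/√(9.81×3.35) = 0.422, which is less than 1, so the flow is subcritical.

subcritical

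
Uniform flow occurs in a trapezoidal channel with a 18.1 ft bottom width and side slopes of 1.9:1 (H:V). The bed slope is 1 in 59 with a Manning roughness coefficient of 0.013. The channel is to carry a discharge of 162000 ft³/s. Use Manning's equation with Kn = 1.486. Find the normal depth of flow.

y_n = 27 ft

Manning's equation rearranged: A R^(2/3) = nQ / (1.486·√S) = 0.013 × 162000 / (1.486 × √0.01695) = 10890.
Try y = 22.5 ft: A R^(2/3) = 7150 — short.
Try y = 32.3 ft: A R^(2/3) = 16550 — over.
Try y = 27 ft: A R^(2/3) = 10870 — close enough.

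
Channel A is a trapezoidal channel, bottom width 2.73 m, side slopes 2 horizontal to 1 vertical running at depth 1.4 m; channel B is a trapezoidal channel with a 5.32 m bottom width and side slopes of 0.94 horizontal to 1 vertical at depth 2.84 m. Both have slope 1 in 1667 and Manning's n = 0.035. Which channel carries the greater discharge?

channel B

Channel A: With bottom width b = 2.73 m and side slope z = 2: A = (b + zy)y = (2.73 + 2×1.4)×1.4 = 7.742 m²; P = b + 2y√(1+z²) = 2.73 + 2×1.4×2.236 = 8.991 m. Hydraulic radius R = A/P = 7.742/8.991 = 0.8611 m. Q_A = (1/0.035)·7.742·0.8611^(2/3)·√0.0005999 = 4.904 m³/s.
Channel B: With bottom width b = 5.32 m and side slope z = 0.94: A = (b + zy)y = (5.32 + 0.94×2.84)×2.84 = 22.69 m²; P = b + 2y√(1+z²) = 5.32 + 2×2.84×1.372 = 13.12 m. Hydraulic radius R = A/P = 22.69/13.12 = 1.73 m. Q_B = (1/0.035)·22.69·1.73^(2/3)·√0.0005999 = 22.88 m³/s.
Q_A = 4.904 m³/s vs Q_B = 22.88 m³/s, so channel B carries more.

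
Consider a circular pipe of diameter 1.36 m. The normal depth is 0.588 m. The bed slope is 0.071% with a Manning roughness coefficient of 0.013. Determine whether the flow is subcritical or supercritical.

subcritical

For a circular section of diameter D = 1.36 m at depth y = 0.588 m, the central angle is θ = 2 arccos(1 − 2y/D) = 2.87 rad. Then A = (D²/8)(θ − sin θ) = 0.6016 m² and P = Dθ/2 = 1.952 m.
Hydraulic radius R = A/P = 0.6016/1.952 = 0.3082 m.
V = (1/n) R^(2/3) √S = (1/0.013) × 0.3082^(2/3) × √0.00071 = 0.9353 m/s. Hydraulic depth D_h = A/T = 0.6016/1.347 = 0.4465 m.
Froude number Fr = V/√(g·D_h) = 0.9353/√(9.81×0.4465) = 0.447, which is less than 1, so the flow is subcritical.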